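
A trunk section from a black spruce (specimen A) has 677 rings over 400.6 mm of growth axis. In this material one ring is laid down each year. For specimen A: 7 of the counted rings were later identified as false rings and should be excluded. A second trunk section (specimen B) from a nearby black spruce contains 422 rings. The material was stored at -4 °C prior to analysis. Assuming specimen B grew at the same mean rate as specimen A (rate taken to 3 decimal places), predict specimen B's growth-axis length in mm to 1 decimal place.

Specimen A: adjusted count: 677 − 7 = 670 rings.
A: 400.6 mm over 670 years gives 400.6 / 670 ≈ 0.598 mm per year.
For B, 0.598 mm/year × 422 years = 252.4 mm.

252.4 mm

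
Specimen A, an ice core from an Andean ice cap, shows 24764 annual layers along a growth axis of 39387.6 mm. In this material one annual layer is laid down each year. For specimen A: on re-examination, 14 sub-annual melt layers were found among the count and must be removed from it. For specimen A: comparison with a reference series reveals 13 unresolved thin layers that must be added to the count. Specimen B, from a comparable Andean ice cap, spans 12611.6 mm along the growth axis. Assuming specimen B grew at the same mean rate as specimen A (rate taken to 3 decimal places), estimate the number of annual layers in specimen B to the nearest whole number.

7927 annual layers

Specimen A: after corrections the count is 24764 − 14 + 13 = 24763 annual layers.
A: Extension rate ≈ 39387.6 / 24763 = 1.591 mm/year.
Specimen B: 12611.6 mm / 1.591 mm per year = 7926.84 years ≈ 7927 annual layers.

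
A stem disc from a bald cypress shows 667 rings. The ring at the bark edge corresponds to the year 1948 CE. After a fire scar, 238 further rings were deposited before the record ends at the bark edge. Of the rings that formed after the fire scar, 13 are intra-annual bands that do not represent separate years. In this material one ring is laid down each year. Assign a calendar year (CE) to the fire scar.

1723 CE

238 rings post-date the fire scar.
Excluding 13 false rings: 238 − 13 = 225.
The ring at the bark edge is 1948 CE, so the fire scar dates to 1948 − 225 = 1723 CE.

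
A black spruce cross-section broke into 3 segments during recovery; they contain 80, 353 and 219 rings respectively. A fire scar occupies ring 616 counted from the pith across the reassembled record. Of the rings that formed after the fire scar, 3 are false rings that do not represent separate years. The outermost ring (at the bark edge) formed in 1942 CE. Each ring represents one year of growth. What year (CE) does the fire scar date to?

1909 CE

Total rings = 80 + 353 + 219 = 652.
The fire scar sits at ring 616 from the pith, so 652 − 616 = 36 rings formed after it.
Excluding 3 false rings: 36 − 3 = 33.
1942 − 33 = 1909 CE.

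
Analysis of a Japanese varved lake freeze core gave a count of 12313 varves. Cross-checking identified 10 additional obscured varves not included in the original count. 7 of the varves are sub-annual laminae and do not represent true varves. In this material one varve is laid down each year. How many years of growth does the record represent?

After corrections the count is 12313 − 7 + 10 = 12316 varves.
At one varve per year, that is 12316 years.

12316 years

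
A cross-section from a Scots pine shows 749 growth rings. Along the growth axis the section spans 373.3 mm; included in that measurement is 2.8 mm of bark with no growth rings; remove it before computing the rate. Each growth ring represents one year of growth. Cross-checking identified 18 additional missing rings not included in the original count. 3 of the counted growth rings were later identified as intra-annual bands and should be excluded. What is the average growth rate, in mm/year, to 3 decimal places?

0.485 mm/year

True growth ring count = 749 − 3 + 18 = 764.
Net length = 373.3 − 2.8 = 370.5 mm.
Extension rate ≈ 370.5 / 764 = 0.485 mm/year.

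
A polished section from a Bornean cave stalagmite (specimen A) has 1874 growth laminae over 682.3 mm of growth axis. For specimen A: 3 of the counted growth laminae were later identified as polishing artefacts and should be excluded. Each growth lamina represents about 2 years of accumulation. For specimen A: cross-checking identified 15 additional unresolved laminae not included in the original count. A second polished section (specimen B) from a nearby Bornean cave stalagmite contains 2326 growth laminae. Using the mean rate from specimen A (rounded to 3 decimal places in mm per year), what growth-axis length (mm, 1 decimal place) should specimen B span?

Specimen A: correcting the raw count gives 1874 − 3 + 15 = 1886 true growth laminae.
Specimen A: multiplying by 2 years per growth lamina: 1886 × 2 = 3772 years.
A: Extension rate ≈ 682.3 / 3772 = 0.181 mm/year.
Specimen B: multiplying by 2 years per growth lamina: 2326 × 2 = 4652 years. B's length ≈ 0.181 × 4652 = 842.0 mm.

842.0 mm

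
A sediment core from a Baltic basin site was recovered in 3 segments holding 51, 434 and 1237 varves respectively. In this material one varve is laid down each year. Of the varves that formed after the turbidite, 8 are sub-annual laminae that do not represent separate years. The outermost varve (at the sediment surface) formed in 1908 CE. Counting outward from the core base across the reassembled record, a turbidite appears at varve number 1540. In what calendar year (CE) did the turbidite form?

1734 CE

Total varves = 51 + 434 + 1237 = 1722.
The turbidite sits at varve 1540 from the core base, so 1722 − 1540 = 182 varves formed after it.
Excluding 8 false varves: 182 − 8 = 174.
1908 − 174 = 1734 CE.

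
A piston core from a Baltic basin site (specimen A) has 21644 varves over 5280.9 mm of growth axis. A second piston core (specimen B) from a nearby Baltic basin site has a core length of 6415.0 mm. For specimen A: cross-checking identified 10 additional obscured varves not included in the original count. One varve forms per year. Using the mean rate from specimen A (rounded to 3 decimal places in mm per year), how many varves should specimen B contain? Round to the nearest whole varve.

26291 varves

Specimen A: adjusted count: 21644 + 10 = 21654 varves.
A: Mean rate = 5280.9 mm / 21654 years ≈ 0.244 mm per year.
Specimen B: 6415.0 mm / 0.244 mm per year = 26290.98 years ≈ 26291 varves.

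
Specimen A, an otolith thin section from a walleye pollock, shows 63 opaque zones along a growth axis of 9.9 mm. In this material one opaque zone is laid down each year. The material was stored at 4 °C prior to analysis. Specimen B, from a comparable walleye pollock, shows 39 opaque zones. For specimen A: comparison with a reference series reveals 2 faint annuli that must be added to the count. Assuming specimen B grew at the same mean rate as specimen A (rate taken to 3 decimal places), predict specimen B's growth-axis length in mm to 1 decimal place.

5.9 mm

Specimen A: adjusted count: 63 + 2 = 65 opaque zones.
A: Mean rate = 9.9 mm / 65 years ≈ 0.152 mm/yr.
Length of B = 0.152 × 39 = 5.9 mm.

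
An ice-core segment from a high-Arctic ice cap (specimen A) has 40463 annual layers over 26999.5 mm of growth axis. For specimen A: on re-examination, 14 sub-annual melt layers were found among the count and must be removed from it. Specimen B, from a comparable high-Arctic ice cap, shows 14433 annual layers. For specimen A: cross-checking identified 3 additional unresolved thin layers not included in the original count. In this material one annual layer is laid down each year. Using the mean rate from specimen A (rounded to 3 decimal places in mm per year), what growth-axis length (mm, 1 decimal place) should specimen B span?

9626.8 mm

Specimen A: after corrections the count is 40463 − 14 + 3 = 40452 annual layers.
A: 26999.5 mm over 40452 years gives 26999.5 / 40452 ≈ 0.667 mm/year.
Length of B = 0.667 × 14433 = 9626.8 mm.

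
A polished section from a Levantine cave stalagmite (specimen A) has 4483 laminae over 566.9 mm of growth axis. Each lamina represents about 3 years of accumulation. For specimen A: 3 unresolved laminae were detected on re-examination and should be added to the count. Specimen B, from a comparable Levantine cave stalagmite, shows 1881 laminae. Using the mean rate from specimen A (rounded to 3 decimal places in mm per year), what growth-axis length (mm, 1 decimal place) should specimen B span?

237.0 mm

Specimen A: correcting the raw count gives 4483 + 3 = 4486 true laminae.
Specimen A: at 3 years per lamina, 4486 × 3 = 13458 years.
A: 566.9 mm over 13458 years gives 566.9 / 13458 ≈ 0.042 mm/year.
Specimen B: 1881 laminae at 3 years each span 1881 × 3 = 5643 years. B's length ≈ 0.042 × 5643 = 237.0 mm.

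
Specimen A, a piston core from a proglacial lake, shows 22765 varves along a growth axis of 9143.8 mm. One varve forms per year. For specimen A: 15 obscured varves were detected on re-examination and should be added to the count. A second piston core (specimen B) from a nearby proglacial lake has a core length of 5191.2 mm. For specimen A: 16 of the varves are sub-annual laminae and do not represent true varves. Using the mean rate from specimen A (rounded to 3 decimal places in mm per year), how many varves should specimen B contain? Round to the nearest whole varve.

12913 varves

Specimen A: adjusted count: 22765 − 16 + 15 = 22764 varves.
A: 9143.8 mm over 22764 years gives 9143.8 / 22764 ≈ 0.402 mm per year.
Specimen B: 5191.2 mm / 0.402 mm per year = 12913.43 years ≈ 12913 varves.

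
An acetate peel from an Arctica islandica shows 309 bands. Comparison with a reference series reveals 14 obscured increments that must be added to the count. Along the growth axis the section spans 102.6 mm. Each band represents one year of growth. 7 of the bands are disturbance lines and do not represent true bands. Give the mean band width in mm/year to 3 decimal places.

0.325 mm/year

Correcting the raw count gives 309 − 7 + 14 = 316 true bands.
Extension rate ≈ 102.6 / 316 = 0.325 mm/year.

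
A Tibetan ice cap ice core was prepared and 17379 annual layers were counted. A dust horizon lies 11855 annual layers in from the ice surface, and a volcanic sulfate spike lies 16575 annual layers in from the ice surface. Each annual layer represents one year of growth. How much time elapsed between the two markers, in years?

16575 − 11855 = 4720 annual layers lie between the two events.
At one annual layer per year, 4720 years elapsed between them.

4720 years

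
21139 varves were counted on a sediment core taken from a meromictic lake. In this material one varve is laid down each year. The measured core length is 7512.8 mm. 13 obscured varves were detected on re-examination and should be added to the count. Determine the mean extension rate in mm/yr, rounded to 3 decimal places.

0.355 mm/yr

Adjusted count: 21139 + 13 = 21152 varves.
Mean rate = 7512.8 mm / 21152 years ≈ 0.355 mm/yr.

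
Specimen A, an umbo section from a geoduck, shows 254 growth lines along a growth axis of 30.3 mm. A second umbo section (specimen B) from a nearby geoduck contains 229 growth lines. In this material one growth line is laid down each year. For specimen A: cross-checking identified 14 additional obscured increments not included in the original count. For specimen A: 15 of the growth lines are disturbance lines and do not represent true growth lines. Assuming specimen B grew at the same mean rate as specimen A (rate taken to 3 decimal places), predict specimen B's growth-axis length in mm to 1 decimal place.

Specimen A: adjusted count: 254 − 15 + 14 = 253 growth lines.
A: Extension rate ≈ 30.3 / 253 = 0.120 mm/year.
Length of B = 0.120 × 229 = 27.5 mm.

27.5 mm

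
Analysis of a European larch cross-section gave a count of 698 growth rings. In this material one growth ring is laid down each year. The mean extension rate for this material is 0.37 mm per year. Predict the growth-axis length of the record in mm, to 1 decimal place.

The record spans 698 years at 0.37 mm per year.
Predicted length = 0.37 mm/year × 698 years = 258.3 mm.

258.3 mm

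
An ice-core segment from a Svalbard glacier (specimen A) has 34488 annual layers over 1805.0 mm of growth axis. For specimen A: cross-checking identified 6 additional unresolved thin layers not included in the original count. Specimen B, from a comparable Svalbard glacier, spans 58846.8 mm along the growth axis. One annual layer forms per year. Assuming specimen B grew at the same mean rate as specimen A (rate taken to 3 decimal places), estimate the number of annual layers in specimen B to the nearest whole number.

1131669 annual layers

Specimen A: true annual layer count = 34488 + 6 = 34494.
A: 1805.0 mm over 34494 years gives 1805.0 / 34494 ≈ 0.052 mm/yr.
B spans 58846.8 / 0.052 = 1131669.23 years ≈ 1131669 annual layers.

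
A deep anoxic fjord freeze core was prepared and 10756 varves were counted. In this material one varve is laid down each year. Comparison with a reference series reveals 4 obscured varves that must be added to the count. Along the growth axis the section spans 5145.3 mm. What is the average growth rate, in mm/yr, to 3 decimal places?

After corrections the count is 10756 + 4 = 10760 varves.
5145.3 mm over 10760 years gives 5145.3 / 10760 ≈ 0.478 mm/yr.

0.478 mm/yr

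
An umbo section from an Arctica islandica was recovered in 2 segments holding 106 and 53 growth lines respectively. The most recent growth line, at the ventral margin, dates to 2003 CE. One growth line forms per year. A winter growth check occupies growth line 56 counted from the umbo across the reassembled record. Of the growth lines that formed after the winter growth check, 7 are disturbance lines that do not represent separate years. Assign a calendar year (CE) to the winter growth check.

Total growth lines = 106 + 53 = 159.
Between growth line 56 and the ventral margin there are 159 − 56 = 103 growth lines.
Excluding 7 false growth lines: 103 − 7 = 96.
2003 − 96 = 1907 CE.

1907 CE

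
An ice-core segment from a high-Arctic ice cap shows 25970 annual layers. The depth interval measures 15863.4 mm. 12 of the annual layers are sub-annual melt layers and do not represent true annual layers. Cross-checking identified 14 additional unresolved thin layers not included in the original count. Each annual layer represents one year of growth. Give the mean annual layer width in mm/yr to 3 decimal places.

True annual layer count = 25970 − 12 + 14 = 25972.
Mean rate = 15863.4 mm / 25972 years ≈ 0.611 mm/yr.

0.611 mm/yr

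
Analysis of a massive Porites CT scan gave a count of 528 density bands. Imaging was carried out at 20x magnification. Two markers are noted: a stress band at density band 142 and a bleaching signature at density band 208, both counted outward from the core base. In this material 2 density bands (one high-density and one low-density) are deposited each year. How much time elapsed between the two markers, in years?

33 yr

The two markers are separated by 208 − 142 = 66 density bands.
Dividing by 2 density bands per year: 66 / 2 = 33 years.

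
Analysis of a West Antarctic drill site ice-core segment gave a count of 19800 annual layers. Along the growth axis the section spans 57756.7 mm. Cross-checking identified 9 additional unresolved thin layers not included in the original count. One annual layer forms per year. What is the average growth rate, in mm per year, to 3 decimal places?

2.916 mm per year

Adjusted count: 19800 + 9 = 19809 annual layers.
Extension rate ≈ 57756.7 / 19809 = 2.916 mm per year.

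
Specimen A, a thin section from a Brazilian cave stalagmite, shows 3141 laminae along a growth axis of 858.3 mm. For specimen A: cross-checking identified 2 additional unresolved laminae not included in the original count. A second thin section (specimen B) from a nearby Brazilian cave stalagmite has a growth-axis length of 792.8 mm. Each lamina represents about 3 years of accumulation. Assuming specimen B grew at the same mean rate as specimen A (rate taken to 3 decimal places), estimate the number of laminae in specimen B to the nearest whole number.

2904 laminae

Specimen A: true lamina count = 3141 + 2 = 3143.
Specimen A: at 3 years per lamina, 3143 × 3 = 9429 years.
A: Extension rate ≈ 858.3 / 9429 = 0.091 mm/year.
Specimen B: 792.8 mm / 0.091 mm per year = 8712.09 years; at 3 years per lamina that is 8712.09 / 3 ≈ 2904 laminae.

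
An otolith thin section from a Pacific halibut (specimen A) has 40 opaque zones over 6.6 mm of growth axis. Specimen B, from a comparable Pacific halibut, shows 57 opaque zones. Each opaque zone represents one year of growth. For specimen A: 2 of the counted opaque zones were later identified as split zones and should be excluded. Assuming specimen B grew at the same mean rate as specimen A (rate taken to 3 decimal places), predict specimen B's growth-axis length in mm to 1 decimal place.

9.9 mm

Specimen A: after corrections the count is 40 − 2 = 38 opaque zones.
A: 6.6 mm over 38 years gives 6.6 / 38 ≈ 0.174 mm per year.
B's length ≈ 0.174 × 57 = 9.9 mm.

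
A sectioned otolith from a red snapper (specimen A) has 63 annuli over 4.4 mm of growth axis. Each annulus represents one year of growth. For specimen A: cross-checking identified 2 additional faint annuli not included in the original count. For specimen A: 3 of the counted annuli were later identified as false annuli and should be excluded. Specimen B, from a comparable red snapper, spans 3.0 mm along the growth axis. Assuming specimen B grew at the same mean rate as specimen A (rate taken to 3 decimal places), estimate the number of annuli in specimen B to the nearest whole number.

Specimen A: correcting the raw count gives 63 − 3 + 2 = 62 true annuli.
A: Mean rate = 4.4 mm / 62 years ≈ 0.071 mm/yr.
For B, 3.0 / 0.071 = 42.25 years ≈ 42 annuli.

42 annuli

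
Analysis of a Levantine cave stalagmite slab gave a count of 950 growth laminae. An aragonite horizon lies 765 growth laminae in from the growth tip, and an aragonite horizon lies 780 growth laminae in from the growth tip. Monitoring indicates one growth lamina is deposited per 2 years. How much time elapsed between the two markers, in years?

30 yr

780 − 765 = 15 growth laminae lie between the two events.
At 2 years per growth lamina, 15 × 2 = 30 years.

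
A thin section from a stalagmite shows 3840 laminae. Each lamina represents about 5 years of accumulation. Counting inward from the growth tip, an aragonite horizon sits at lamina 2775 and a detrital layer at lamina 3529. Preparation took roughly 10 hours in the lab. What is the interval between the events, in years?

3770 yr

The two markers are separated by 3529 − 2775 = 754 laminae.
At 5 years per lamina, 754 × 5 = 3770 years.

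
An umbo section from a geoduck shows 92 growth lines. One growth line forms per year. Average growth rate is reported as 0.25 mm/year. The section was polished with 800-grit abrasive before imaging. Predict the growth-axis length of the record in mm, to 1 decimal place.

The record spans 92 years at 0.25 mm per year.
92 years at 0.25 mm/year gives 0.25 × 92 = 23.0 mm.

23.0 mm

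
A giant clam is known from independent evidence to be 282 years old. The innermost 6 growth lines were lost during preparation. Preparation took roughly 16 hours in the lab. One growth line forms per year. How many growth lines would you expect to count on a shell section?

276 growth lines

One growth line per year gives 282 growth lines over 282 years.
Less the 6 uncaptured growth lines: 282 − 6 = 276.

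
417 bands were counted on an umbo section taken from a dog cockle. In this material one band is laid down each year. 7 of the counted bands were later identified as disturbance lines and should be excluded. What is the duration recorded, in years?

Correcting the raw count gives 417 − 7 = 410 true bands.
One band per year makes the duration 410 years.

410 years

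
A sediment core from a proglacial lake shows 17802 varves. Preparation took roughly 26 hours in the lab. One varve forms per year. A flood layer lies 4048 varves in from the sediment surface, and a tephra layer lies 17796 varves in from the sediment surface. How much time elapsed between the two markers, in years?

The two markers are separated by 17796 − 4048 = 13748 varves.
That is 13748 years at one varve per year.

13748 yr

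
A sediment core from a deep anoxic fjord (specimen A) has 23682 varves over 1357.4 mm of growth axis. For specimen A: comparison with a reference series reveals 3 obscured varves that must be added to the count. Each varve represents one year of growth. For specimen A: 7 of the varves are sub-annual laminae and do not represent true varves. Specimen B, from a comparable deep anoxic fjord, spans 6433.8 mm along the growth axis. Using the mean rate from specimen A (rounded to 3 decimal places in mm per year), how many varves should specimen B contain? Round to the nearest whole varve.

112874 varves

Specimen A: true varve count = 23682 − 7 + 3 = 23678.
A: 1357.4 mm over 23678 years gives 1357.4 / 23678 ≈ 0.057 mm/year.
For B, 6433.8 / 0.057 = 112873.68 years ≈ 112874 varves.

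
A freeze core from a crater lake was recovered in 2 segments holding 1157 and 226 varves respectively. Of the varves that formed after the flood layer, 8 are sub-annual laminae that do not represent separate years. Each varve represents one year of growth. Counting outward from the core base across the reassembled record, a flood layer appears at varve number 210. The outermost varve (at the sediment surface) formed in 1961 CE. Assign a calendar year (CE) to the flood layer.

796 CE

Total varves = 1157 + 226 = 1383.
1383 − 210 = 1173 varves lie beyond the flood layer toward the sediment surface.
1173 − 8 false = 1165 true varves after the flood layer.
Counting back 1165 years from 1961 CE places the flood layer in 1961 − 1165 = 796 CE.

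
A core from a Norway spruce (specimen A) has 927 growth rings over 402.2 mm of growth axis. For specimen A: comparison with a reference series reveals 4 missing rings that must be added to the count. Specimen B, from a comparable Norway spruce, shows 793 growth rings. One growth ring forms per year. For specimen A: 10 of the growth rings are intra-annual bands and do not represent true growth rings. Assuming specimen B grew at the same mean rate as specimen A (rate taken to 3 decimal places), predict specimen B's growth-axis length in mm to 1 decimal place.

Specimen A: true growth ring count = 927 − 10 + 4 = 921.
A: Mean rate = 402.2 mm / 921 years ≈ 0.437 mm/yr.
B's length ≈ 0.437 × 793 = 346.5 mm.

346.5 mm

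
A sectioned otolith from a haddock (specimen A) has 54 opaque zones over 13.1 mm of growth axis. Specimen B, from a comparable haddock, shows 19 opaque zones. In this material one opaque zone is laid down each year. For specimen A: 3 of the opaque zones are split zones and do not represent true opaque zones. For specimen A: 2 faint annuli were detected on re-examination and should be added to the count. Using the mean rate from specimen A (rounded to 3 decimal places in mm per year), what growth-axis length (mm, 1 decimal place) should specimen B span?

4.7 mm

Specimen A: after corrections the count is 54 − 3 + 2 = 53 opaque zones.
A: Extension rate ≈ 13.1 / 53 = 0.247 mm per year.
For B, 0.247 mm/year × 19 years = 4.7 mm.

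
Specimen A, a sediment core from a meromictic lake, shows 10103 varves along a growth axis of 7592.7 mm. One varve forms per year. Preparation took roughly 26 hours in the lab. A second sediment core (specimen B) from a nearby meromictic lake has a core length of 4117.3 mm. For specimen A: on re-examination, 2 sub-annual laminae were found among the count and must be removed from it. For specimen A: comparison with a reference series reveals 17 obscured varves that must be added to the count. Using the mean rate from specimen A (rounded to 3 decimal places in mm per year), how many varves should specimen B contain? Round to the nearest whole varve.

5490 varves

Specimen A: after corrections the count is 10103 − 2 + 17 = 10118 varves.
A: Extension rate ≈ 7592.7 / 10118 = 0.750 mm/yr.
For B, 4117.3 / 0.750 = 5489.73 years ≈ 5490 varves.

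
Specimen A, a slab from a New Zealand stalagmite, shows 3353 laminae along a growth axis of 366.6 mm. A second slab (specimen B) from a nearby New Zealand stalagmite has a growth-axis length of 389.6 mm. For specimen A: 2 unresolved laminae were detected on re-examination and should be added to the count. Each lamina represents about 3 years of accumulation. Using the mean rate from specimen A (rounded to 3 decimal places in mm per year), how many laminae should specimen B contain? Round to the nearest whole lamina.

3607 laminae

Specimen A: adjusted count: 3353 + 2 = 3355 laminae.
Specimen A: multiplying by 3 years per lamina: 3355 × 3 = 10065 years.
A: 366.6 mm over 10065 years gives 366.6 / 10065 ≈ 0.036 mm/year.
B spans 389.6 / 0.036 = 10822.22 years; at 3 years per lamina that is 10822.22 / 3 ≈ 3607 laminae.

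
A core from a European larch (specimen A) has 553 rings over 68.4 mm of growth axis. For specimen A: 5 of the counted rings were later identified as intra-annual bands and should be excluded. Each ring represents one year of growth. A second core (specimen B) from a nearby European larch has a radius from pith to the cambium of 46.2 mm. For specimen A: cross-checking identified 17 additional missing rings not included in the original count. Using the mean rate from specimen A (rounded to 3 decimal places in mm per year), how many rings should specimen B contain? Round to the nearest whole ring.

382 rings

Specimen A: true ring count = 553 − 5 + 17 = 565.
A: Extension rate ≈ 68.4 / 565 = 0.121 mm per year.
B spans 46.2 / 0.121 = 381.82 years ≈ 382 rings.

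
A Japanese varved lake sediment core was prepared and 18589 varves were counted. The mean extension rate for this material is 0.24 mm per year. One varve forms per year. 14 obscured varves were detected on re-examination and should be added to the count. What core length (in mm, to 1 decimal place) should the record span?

After corrections the count is 18589 + 14 = 18603 varves.
18603 years at 0.24 mm/year gives 0.24 × 18603 = 4464.7 mm.

4464.7 mm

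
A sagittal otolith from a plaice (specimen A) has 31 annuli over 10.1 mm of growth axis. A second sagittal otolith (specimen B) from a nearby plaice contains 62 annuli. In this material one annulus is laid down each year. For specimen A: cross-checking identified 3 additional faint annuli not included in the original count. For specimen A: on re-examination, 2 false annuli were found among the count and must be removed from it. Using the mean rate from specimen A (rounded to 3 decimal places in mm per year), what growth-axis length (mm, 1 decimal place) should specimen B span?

19.6 mm

Specimen A: after corrections the count is 31 − 2 + 3 = 32 annuli.
A: Extension rate ≈ 10.1 / 32 = 0.316 mm per year.
Length of B = 0.316 × 62 = 19.6 mm.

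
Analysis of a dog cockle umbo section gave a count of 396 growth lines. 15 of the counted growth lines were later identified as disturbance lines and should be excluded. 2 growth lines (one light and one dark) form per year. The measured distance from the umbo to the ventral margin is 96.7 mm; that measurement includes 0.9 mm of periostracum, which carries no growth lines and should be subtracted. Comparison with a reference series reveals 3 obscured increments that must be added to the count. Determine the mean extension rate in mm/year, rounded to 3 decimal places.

0.499 mm/year

Adjusted count: 396 − 15 + 3 = 384 growth lines.
384 growth lines at 2 per year is 384 / 2 = 192 years.
The growth record spans 96.7 − 0.9 = 95.8 mm.
95.8 mm over 192 years gives 95.8 / 192 ≈ 0.499 mm/year.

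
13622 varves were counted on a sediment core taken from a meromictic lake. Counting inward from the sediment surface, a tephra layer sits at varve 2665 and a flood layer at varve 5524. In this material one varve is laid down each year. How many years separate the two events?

5524 − 2665 = 2859 varves lie between the two events.
One varve per year makes the interval 2859 years.

2859 years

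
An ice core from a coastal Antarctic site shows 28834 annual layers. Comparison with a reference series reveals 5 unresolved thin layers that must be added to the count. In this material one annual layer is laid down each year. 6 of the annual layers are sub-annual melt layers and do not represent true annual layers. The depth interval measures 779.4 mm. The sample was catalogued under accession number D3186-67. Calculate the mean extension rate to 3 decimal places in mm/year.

0.027 mm/year

After corrections the count is 28834 − 6 + 5 = 28833 annual layers.
Extension rate ≈ 779.4 / 28833 = 0.027 mm/year.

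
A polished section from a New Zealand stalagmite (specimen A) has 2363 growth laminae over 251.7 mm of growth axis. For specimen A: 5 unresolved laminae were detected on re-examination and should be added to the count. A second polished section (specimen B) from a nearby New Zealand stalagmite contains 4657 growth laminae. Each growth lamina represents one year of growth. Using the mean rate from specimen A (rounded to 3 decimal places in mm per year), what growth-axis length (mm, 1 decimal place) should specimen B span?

Specimen A: after corrections the count is 2363 + 5 = 2368 growth laminae.
A: Mean rate = 251.7 mm / 2368 years ≈ 0.106 mm/year.
B's length ≈ 0.106 × 4657 = 493.6 mm.

493.6 mm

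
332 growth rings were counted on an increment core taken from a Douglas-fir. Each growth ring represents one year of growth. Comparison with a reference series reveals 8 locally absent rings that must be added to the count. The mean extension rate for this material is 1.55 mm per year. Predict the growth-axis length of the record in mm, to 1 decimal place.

527.0 mm

After corrections the count is 332 + 8 = 340 growth rings.
Length ≈ 1.55 × 340 = 527.0 mm.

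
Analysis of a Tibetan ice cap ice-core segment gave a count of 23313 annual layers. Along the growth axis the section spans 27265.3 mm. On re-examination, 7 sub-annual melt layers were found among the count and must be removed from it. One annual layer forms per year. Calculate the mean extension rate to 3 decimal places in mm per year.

1.170 mm per year

Adjusted count: 23313 − 7 = 23306 annual layers.
Extension rate ≈ 27265.3 / 23306 = 1.170 mm per year.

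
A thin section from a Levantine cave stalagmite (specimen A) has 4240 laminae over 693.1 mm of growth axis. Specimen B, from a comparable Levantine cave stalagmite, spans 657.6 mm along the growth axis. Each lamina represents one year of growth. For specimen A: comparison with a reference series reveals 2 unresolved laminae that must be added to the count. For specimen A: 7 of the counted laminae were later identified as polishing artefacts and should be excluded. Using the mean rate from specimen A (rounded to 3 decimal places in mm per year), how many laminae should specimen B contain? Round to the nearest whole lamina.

4010 laminae

Specimen A: true lamina count = 4240 − 7 + 2 = 4235.
A: Mean rate = 693.1 mm / 4235 years ≈ 0.164 mm per year.
B spans 657.6 / 0.164 = 4009.76 years ≈ 4010 laminae.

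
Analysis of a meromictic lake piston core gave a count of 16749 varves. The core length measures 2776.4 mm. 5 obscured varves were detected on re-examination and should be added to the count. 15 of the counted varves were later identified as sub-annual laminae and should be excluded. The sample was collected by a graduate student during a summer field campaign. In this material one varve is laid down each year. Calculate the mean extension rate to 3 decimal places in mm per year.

Correcting the raw count gives 16749 − 15 + 5 = 16739 true varves.
Mean rate = 2776.4 mm / 16739 years ≈ 0.166 mm per year.

0.166 mm per year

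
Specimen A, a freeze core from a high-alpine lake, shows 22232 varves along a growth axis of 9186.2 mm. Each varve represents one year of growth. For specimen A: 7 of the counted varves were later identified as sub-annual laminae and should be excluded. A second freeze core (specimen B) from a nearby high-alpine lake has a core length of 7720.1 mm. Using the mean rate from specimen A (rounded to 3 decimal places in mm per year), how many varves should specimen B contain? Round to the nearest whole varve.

Specimen A: adjusted count: 22232 − 7 = 22225 varves.
A: Extension rate ≈ 9186.2 / 22225 = 0.413 mm per year.
For B, 7720.1 / 0.413 = 18692.74 years ≈ 18693 varves.

18693 varves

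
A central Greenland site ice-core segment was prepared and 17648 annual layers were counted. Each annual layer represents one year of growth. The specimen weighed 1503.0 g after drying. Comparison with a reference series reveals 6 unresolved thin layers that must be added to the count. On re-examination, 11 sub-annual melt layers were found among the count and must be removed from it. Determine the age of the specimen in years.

17643 yr

True annual layer count = 17648 − 11 + 6 = 17643.
With a one-to-one annual layer periodicity this is 17643 years.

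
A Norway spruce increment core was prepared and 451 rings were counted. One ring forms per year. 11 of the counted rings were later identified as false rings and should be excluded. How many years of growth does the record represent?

440 yr

Adjusted count: 451 − 11 = 440 rings.
With a one-to-one ring periodicity this is 440 years.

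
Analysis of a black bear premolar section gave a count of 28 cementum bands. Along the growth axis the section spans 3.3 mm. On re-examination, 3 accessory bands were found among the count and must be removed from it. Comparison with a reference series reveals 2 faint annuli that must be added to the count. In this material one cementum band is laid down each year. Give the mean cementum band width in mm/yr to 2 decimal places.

Adjusted count: 28 − 3 + 2 = 27 cementum bands.
3.3 mm over 27 years gives 3.3 / 27 ≈ 0.12 mm/yr.

0.12 mm/yr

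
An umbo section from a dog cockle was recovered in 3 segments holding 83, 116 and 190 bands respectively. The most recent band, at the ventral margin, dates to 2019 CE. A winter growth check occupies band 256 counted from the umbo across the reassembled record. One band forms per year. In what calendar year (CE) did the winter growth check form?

Total bands = 83 + 116 + 190 = 389.
The winter growth check sits at band 256 from the umbo, so 389 − 256 = 133 bands formed after it.
Counting back 133 years from 2019 CE places the winter growth check in 2019 − 133 = 1886 CE.

1886 CE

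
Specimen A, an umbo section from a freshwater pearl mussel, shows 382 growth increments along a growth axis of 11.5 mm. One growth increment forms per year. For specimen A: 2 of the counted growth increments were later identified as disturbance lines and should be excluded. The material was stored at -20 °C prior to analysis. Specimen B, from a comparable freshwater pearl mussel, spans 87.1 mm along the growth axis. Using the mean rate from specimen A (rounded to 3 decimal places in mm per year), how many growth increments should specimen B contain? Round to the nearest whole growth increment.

2903 growth increments

Specimen A: after corrections the count is 382 − 2 = 380 growth increments.
A: 11.5 mm over 380 years gives 11.5 / 380 ≈ 0.030 mm per year.
For B, 87.1 / 0.030 = 2903.33 years ≈ 2903 growth increments.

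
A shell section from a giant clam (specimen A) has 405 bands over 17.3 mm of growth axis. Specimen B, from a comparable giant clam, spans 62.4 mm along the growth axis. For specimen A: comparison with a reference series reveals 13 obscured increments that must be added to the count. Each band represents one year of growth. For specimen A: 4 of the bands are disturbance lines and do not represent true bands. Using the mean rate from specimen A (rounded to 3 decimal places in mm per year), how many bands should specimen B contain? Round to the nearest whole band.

1486 bands

Specimen A: after corrections the count is 405 − 4 + 13 = 414 bands.
A: Extension rate ≈ 17.3 / 414 = 0.042 mm per year.
Specimen B: 62.4 mm / 0.042 mm per year = 1485.71 years ≈ 1486 bands.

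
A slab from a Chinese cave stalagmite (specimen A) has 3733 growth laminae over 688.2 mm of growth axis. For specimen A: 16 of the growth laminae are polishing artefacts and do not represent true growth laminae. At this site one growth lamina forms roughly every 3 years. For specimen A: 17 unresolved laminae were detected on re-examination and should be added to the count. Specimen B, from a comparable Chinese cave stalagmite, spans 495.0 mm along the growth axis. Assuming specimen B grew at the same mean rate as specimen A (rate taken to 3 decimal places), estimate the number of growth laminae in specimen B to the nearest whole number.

2705 growth laminae

Specimen A: true growth lamina count = 3733 − 16 + 17 = 3734.
Specimen A: at 3 years per growth lamina, 3734 × 3 = 11202 years.
A: 688.2 mm over 11202 years gives 688.2 / 11202 ≈ 0.061 mm per year.
For B, 495.0 / 0.061 = 8114.75 years; at 3 years per growth lamina that is 8114.75 / 3 ≈ 2705 growth laminae.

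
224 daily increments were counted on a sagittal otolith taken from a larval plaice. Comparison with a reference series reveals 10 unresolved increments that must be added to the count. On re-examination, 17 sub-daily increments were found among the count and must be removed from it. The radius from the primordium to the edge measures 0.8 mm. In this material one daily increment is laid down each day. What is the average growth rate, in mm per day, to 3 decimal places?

After corrections the count is 224 − 17 + 10 = 217 daily increments.
Extension rate ≈ 0.8 / 217 = 0.004 mm per day.

0.004 mm per day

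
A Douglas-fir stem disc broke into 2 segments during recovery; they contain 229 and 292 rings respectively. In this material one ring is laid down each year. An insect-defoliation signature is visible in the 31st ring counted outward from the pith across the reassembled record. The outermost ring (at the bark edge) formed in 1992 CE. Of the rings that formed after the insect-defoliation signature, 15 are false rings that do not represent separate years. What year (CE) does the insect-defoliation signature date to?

Total rings = 229 + 292 = 521.
521 − 31 = 490 rings lie beyond the insect-defoliation signature toward the bark edge.
490 − 15 false = 475 true rings after the insect-defoliation signature.
1992 − 475 = 1517 CE.

1517 CE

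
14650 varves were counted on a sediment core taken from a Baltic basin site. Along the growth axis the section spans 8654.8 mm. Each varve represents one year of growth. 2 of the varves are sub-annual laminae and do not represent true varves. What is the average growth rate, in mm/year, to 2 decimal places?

0.59 mm/year

True varve count = 14650 − 2 = 14648.
Extension rate ≈ 8654.8 / 14648 = 0.59 mm/year.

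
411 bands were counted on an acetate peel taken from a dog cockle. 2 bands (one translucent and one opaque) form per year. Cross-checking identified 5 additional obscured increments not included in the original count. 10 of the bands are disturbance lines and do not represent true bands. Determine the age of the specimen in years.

Correcting the raw count gives 411 − 10 + 5 = 406 true bands.
406 bands at 2 per year is 406 / 2 = 203 years.

203 yr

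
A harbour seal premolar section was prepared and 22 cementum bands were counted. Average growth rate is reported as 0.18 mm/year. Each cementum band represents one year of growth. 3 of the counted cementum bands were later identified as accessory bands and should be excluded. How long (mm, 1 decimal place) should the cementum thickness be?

3.4 mm

Adjusted count: 22 − 3 = 19 cementum bands.
Length ≈ 0.18 × 19 = 3.4 mm.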